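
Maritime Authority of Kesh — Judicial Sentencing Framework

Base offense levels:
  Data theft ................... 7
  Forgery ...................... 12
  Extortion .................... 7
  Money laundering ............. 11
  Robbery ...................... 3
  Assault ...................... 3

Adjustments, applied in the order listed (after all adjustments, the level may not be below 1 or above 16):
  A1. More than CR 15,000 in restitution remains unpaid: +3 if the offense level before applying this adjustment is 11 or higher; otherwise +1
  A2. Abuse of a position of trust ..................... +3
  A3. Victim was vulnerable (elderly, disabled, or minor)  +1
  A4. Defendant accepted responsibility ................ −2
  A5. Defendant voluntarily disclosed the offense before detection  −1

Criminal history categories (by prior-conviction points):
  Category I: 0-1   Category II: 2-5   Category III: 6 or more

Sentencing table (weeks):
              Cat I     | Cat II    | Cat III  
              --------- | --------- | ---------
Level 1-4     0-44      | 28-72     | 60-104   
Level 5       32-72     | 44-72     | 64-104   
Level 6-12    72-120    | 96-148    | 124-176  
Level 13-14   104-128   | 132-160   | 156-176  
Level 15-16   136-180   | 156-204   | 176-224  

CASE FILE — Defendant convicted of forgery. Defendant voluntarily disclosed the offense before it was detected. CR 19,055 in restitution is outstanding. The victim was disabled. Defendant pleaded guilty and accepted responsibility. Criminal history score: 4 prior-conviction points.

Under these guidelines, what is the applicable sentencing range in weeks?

Base offense level for forgery: 12.
A1 applies (level before this adjustment is 12 ≥ 11, so +3): 12 + 3 = 15.
A3 applies: 15 + 1 = 16.
A4 applies: 16 − 2 = 14.
A5 applies: 14 − 1 = 13.
Final offense level: 13.
Criminal history: 4 prior points → Category II (2-5).
Level 13 falls in the 13-14 band.
Grid: Level 13-14 × Category II = 132-160 weeks.

132-160 weeks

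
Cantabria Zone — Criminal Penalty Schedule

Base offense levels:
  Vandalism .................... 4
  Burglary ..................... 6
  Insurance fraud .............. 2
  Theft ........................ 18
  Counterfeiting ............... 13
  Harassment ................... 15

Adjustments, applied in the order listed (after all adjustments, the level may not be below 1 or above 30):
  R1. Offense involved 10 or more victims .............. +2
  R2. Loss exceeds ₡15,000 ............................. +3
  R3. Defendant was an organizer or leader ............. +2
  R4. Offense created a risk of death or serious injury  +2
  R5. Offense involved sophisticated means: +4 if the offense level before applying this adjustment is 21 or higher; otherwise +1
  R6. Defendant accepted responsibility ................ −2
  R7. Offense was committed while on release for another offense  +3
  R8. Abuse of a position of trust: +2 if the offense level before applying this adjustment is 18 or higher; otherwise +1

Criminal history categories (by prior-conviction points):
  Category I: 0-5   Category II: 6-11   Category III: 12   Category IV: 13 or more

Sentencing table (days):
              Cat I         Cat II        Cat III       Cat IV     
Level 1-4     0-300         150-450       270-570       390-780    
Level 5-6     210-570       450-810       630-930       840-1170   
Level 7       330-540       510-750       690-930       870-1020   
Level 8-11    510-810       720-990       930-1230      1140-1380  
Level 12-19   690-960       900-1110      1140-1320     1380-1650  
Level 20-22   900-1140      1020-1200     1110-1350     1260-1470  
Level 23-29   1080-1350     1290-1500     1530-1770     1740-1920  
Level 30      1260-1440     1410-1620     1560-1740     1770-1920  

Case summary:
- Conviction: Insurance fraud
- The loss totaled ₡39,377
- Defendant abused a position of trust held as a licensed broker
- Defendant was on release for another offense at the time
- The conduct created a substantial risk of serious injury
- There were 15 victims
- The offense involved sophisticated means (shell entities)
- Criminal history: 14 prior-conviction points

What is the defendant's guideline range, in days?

Base offense level for insurance fraud: 2.
R1 applies: 2 + 2 = 4.
R2 applies: 4 + 3 = 7.
R3 does not apply.
R4 applies: 7 + 2 = 9.
R5 applies (level before this adjustment is 9 < 21, so +1): 9 + 1 = 10.
R6 does not apply.
R7 applies: 10 + 3 = 13.
R8 applies (level before this adjustment is 13 < 18, so +1): 13 + 1 = 14.
Final offense level: 14.
Criminal history: 14 prior points → Category IV (13+).
Level 14 falls in the 12-19 band.
Grid: Level 12-19 × Category IV = 1380-1650 days.

1380-1650 days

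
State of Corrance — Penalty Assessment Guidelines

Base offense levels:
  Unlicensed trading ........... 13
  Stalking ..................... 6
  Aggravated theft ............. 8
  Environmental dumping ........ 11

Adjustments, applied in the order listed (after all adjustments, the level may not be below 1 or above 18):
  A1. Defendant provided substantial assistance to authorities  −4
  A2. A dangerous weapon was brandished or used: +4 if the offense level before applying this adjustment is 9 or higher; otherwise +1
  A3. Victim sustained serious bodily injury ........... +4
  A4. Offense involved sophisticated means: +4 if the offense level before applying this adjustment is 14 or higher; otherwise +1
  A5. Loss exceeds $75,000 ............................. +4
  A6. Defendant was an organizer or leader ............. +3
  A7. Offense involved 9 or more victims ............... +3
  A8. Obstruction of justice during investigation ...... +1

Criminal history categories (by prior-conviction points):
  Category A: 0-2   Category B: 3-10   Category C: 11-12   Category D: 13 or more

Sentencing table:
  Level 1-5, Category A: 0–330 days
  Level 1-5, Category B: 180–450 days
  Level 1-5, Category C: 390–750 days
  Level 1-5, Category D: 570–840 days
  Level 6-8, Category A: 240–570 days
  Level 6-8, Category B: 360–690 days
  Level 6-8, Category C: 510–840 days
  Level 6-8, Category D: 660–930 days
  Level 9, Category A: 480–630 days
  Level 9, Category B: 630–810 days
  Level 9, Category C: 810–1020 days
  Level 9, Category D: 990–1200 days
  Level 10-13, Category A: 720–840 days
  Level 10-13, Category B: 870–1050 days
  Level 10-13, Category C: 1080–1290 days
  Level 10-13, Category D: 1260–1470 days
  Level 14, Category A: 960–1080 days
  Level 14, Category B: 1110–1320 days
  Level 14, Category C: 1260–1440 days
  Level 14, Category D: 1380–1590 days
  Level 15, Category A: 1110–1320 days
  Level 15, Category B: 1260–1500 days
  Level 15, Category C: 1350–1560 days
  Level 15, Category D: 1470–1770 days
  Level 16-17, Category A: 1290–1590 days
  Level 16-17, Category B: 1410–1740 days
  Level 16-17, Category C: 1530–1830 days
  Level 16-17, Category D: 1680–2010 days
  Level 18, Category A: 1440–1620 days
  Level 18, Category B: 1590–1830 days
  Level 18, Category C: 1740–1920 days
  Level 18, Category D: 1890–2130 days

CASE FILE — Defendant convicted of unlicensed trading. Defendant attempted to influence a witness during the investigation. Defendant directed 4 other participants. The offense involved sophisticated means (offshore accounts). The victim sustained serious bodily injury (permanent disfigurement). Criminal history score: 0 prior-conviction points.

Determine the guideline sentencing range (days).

Base offense level for unlicensed trading: 13.
A3 applies: 13 + 4 = 17.
A4 applies (level before this adjustment is 17 ≥ 14, so +4): 17 + 4 = 21.
A5 does not apply.
A6 applies: 21 + 3 = 24.
A8 applies: 24 + 1 = 25.
Level 25 exceeds the maximum of 18; capped at 18.
Final offense level: 18.
Criminal history: 0 prior points → Category A (0-2).
Level 18 falls in the 18 band.
Grid: Level 18 × Category A = 1440-1620 days.

1440-1620 days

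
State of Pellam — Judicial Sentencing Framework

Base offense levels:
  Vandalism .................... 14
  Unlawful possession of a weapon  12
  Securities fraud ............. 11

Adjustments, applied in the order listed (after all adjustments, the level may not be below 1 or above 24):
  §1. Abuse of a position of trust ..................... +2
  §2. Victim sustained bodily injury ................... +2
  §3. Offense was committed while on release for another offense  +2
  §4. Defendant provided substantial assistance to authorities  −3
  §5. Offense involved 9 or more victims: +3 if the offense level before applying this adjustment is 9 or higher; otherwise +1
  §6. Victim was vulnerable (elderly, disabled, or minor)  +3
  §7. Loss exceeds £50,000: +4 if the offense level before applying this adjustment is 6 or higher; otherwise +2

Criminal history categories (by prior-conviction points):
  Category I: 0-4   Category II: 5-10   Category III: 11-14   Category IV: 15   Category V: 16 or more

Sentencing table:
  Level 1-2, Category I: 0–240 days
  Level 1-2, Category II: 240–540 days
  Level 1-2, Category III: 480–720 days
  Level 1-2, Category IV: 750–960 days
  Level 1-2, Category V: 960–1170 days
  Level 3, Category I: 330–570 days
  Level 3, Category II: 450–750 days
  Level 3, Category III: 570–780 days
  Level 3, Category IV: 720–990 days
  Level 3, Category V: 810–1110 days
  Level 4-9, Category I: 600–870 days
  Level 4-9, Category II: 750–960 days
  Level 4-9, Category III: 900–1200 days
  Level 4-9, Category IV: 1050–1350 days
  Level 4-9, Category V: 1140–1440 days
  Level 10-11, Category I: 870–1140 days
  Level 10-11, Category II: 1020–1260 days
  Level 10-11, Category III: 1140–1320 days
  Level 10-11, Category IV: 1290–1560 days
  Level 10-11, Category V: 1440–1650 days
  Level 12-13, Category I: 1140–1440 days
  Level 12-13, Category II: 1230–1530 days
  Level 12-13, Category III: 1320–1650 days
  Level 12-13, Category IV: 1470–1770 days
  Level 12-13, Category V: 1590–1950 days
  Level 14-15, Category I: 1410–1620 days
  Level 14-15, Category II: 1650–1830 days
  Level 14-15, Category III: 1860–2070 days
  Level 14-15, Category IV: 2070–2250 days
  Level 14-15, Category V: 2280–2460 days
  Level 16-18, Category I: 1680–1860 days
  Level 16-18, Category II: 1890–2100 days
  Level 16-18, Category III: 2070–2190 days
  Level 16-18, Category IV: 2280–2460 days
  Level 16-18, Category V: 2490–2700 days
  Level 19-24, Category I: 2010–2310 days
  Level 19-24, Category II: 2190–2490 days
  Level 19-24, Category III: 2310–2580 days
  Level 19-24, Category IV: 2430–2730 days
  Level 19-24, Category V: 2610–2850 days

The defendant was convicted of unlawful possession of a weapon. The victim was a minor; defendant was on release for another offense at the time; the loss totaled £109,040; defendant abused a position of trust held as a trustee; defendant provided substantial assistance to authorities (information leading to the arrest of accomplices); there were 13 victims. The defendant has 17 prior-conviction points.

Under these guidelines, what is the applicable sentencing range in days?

Base offense level for unlawful possession of a weapon: 12.
§1 applies: 12 + 2 = 14.
§2 does not apply.
§3 applies: 14 + 2 = 16.
§4 applies: 16 − 3 = 13.
§5 applies (level before this adjustment is 13 ≥ 9, so +3): 13 + 3 = 16.
§6 applies: 16 + 3 = 19.
§7 applies (level before this adjustment is 19 ≥ 6, so +4): 19 + 4 = 23.
Final offense level: 23.
Criminal history: 17 prior points → Category V (16+).
Level 23 falls in the 19-24 band.
Grid: Level 19-24 × Category V = 2610-2850 days.

2610-2850 days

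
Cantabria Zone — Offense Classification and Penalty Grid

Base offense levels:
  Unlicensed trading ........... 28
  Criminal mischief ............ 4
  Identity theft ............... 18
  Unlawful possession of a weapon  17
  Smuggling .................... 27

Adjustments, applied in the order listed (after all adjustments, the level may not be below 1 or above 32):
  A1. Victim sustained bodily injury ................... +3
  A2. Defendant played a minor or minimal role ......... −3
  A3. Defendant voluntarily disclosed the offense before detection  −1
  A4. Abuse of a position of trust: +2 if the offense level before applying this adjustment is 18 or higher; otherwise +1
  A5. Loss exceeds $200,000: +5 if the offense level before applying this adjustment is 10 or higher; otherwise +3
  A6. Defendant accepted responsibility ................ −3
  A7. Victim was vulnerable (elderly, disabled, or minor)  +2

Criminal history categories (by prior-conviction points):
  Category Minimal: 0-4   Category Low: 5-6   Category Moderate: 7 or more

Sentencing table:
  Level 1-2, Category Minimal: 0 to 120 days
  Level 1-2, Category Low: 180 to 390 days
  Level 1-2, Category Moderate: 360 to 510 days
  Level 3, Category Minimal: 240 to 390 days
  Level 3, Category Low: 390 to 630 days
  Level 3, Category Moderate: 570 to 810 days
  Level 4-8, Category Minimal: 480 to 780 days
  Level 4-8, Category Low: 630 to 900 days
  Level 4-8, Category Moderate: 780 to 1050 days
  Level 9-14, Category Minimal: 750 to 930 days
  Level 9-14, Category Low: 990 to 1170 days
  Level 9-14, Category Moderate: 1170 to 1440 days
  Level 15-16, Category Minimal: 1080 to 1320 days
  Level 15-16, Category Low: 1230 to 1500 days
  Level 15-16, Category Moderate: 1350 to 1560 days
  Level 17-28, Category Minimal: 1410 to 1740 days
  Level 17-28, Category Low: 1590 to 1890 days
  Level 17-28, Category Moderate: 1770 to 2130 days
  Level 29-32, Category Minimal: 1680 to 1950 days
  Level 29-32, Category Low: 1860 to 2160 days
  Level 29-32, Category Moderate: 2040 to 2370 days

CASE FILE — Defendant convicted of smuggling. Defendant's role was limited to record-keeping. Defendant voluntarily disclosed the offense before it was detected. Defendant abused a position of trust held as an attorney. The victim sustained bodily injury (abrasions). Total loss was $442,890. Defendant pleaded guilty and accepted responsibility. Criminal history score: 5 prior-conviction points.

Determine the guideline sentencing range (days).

1860-2160 days

Base offense level for smuggling: 27.
A1 applies: 27 + 3 = 30.
A2 applies: 30 − 3 = 27.
A3 applies: 27 − 1 = 26.
A4 applies (level before this adjustment is 26 ≥ 18, so +2): 26 + 2 = 28.
A5 applies (level before this adjustment is 28 ≥ 10, so +5): 28 + 5 = 33.
A6 applies: 33 − 3 = 30.
Final offense level: 30.
Criminal history: 5 prior points → Category Low (5-6).
Level 30 falls in the 29-32 band.
Grid: Level 29-32 × Category Low = 1860-2160 days.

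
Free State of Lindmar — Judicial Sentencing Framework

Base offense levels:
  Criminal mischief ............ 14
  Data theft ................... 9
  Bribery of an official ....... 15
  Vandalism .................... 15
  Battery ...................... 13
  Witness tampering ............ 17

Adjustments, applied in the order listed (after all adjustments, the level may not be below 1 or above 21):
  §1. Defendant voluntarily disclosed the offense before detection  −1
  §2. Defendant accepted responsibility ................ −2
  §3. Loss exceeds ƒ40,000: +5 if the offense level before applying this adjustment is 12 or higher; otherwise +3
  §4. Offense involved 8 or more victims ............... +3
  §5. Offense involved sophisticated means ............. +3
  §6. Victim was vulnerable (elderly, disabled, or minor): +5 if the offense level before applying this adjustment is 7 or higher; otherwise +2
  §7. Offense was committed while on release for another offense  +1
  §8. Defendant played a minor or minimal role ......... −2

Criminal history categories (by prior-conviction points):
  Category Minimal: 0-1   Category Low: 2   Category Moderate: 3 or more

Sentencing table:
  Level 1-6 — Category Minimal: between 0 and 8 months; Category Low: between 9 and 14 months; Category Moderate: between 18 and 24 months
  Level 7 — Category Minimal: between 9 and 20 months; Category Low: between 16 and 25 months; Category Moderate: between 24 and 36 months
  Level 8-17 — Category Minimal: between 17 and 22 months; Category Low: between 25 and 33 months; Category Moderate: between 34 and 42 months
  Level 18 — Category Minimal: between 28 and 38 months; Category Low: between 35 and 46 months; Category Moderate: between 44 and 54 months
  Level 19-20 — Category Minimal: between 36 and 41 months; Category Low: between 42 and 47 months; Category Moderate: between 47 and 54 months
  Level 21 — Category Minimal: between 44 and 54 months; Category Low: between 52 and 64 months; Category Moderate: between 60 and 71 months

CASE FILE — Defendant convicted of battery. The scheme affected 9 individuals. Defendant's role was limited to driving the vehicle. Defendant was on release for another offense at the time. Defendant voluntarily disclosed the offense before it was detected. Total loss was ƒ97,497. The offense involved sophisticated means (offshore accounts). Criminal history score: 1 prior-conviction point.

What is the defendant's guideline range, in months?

Base offense level for battery: 13.
§1 applies: 13 − 1 = 12.
§2 does not apply.
§3 applies (level before this adjustment is 12 ≥ 12, so +5): 12 + 5 = 17.
§4 applies: 17 + 3 = 20.
§5 applies: 20 + 3 = 23.
§6 does not apply.
§7 applies: 23 + 1 = 24.
§8 applies: 24 − 2 = 22.
Level 22 exceeds the maximum of 21; capped at 21.
Final offense level: 21.
Criminal history: 1 prior point → Category Minimal (0-1).
Level 21 falls in the 21 band.
Grid: Level 21 × Category Minimal = 44-54 months.

44-54 months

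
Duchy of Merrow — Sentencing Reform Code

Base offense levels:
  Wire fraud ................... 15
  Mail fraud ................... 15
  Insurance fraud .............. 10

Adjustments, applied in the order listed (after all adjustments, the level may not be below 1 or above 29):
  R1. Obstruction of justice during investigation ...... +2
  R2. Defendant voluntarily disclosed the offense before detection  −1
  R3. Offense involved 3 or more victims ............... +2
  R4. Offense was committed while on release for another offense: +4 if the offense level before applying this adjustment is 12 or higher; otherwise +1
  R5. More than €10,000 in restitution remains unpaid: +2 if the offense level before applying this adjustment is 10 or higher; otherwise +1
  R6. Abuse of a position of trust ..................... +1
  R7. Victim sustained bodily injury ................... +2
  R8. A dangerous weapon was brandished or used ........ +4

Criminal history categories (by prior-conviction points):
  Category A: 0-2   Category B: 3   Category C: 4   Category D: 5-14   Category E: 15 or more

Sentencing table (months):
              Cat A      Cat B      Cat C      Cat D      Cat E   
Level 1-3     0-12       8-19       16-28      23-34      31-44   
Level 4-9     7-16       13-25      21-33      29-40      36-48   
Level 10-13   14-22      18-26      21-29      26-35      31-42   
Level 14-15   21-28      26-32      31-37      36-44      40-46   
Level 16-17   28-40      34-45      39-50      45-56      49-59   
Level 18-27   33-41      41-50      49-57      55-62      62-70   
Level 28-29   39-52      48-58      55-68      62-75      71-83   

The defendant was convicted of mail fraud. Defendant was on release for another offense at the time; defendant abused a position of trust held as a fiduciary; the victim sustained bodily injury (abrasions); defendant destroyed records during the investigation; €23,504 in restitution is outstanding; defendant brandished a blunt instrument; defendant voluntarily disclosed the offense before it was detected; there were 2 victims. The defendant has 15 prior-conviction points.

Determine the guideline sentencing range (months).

Base offense level for mail fraud: 15.
R1 applies: 15 + 2 = 17.
R2 applies: 17 − 1 = 16.
R3 does not apply.
R4 applies (level before this adjustment is 16 ≥ 12, so +4): 16 + 4 = 20.
R5 applies (level before this adjustment is 20 ≥ 10, so +2): 20 + 2 = 22.
R6 applies: 22 + 1 = 23.
R7 applies: 23 + 2 = 25.
R8 applies: 25 + 4 = 29.
Final offense level: 29.
Criminal history: 15 prior points → Category E (15+).
Level 29 falls in the 28-29 band.
Grid: Level 28-29 × Category E = 71-83 months.

71-83 months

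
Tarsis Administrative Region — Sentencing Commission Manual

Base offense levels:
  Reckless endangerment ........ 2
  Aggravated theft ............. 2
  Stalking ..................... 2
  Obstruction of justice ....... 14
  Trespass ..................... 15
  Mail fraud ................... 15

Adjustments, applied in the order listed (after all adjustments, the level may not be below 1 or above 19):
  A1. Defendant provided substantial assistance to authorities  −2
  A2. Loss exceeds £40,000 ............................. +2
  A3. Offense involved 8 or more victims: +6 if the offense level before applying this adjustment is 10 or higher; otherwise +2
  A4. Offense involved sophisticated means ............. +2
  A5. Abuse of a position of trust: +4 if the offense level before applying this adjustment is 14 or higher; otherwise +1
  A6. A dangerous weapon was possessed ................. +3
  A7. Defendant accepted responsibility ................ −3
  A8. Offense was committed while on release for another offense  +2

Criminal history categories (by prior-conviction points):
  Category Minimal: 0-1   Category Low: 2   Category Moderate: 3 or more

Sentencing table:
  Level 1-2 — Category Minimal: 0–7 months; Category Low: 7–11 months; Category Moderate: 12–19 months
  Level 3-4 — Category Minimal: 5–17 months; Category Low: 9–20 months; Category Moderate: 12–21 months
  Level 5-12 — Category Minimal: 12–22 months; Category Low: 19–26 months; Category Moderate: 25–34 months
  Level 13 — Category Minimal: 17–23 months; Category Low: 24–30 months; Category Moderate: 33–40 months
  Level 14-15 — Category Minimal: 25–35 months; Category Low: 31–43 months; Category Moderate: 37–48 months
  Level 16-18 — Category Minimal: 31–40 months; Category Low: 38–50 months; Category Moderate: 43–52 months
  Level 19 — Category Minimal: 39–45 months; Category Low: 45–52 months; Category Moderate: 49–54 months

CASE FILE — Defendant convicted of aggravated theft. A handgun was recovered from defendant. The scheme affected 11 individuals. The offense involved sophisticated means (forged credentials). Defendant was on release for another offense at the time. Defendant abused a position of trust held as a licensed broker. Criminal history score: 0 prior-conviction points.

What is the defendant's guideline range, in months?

Base offense level for aggravated theft: 2.
A1 does not apply.
A2 does not apply.
A3 applies (level before this adjustment is 2 < 10, so +2): 2 + 2 = 4.
A4 applies: 4 + 2 = 6.
A5 applies (level before this adjustment is 6 < 14, so +1): 6 + 1 = 7.
A6 applies: 7 + 3 = 10.
A7 does not apply.
A8 applies: 10 + 2 = 12.
Final offense level: 12.
Criminal history: 0 prior points → Category Minimal (0-1).
Level 12 falls in the 5-12 band.
Grid: Level 5-12 × Category Minimal = 12-22 months.

12-22 months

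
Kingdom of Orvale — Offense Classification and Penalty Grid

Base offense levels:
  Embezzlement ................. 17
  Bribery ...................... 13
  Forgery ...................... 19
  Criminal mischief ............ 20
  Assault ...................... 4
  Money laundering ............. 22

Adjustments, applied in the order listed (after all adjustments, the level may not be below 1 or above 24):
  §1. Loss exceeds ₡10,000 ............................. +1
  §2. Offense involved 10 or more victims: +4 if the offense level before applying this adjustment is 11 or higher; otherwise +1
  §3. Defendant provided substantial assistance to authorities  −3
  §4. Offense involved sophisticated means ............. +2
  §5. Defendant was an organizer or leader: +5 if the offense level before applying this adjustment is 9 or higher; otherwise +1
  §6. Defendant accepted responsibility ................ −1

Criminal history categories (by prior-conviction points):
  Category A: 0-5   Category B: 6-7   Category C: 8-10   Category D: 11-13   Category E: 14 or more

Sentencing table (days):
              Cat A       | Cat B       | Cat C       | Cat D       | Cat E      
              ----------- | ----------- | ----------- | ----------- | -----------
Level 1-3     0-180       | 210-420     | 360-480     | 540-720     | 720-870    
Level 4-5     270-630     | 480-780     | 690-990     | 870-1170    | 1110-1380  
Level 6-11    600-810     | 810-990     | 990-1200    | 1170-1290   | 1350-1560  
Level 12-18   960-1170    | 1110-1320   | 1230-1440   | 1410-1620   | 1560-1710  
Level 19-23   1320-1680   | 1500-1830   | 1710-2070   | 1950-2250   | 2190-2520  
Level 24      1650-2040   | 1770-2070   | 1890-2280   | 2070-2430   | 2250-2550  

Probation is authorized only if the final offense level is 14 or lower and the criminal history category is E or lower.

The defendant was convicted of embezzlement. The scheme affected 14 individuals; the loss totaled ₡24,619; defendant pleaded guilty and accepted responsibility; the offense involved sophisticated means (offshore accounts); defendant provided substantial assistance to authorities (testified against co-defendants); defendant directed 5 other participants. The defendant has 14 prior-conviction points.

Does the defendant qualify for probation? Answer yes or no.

Base offense level for embezzlement: 17.
§1 applies: 17 + 1 = 18.
§2 applies (level before this adjustment is 18 ≥ 11, so +4): 18 + 4 = 22.
§3 applies: 22 − 3 = 19.
§4 applies: 19 + 2 = 21.
§5 applies (level before this adjustment is 21 ≥ 9, so +5): 21 + 5 = 26.
§6 applies: 26 − 1 = 25.
Level 25 exceeds the maximum of 24; capped at 24.
Final offense level: 24.
Criminal history: 14 prior points → Category E (14+).
Level 24 falls in the 24 band.
Grid: Level 24 × Category E = 2250-2550 days.
Probation check: level 24 > 14 and category E ≤ E → not eligible.

No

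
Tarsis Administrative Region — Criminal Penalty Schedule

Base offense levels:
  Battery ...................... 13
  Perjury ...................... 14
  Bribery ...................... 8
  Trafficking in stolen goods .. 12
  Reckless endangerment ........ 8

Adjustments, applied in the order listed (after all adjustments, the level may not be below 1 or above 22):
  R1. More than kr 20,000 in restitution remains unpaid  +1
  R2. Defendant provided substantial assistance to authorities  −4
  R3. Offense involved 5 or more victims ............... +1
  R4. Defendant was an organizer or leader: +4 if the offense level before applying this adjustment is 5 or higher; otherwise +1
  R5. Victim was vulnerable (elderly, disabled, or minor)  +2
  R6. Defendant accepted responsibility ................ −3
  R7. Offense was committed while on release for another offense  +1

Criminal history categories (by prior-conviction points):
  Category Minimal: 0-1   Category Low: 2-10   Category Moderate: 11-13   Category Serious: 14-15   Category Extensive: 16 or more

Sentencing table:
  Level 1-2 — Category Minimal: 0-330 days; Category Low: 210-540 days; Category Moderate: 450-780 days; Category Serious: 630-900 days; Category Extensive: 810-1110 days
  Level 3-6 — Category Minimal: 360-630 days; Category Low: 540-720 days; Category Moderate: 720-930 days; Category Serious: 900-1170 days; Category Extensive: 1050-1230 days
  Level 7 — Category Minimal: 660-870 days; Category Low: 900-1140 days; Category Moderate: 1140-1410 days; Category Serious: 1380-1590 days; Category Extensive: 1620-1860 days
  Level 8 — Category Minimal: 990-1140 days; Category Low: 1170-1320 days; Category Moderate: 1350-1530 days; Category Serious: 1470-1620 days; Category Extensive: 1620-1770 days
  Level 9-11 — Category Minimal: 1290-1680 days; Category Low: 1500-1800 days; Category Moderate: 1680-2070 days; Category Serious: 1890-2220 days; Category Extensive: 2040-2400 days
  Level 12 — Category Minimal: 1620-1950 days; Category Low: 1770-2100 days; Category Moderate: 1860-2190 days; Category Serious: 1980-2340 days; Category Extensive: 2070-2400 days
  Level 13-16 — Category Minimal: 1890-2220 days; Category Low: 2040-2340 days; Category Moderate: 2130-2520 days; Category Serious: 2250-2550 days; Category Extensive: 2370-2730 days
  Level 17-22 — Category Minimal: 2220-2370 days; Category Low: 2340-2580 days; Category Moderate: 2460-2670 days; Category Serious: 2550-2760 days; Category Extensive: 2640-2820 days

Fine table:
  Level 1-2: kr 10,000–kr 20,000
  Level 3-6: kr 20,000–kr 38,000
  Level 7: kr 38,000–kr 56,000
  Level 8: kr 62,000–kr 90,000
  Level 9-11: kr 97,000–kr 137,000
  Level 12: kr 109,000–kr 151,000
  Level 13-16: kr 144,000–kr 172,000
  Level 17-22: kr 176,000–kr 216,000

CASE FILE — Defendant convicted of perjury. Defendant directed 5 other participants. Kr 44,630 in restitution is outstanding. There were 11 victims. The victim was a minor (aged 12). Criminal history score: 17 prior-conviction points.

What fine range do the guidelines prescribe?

kr 176,000–kr 216,000

Base offense level for perjury: 14.
R1 applies: 14 + 1 = 15.
R3 applies: 15 + 1 = 16.
R4 applies (level before this adjustment is 16 ≥ 5, so +4): 16 + 4 = 20.
R5 applies: 20 + 2 = 22.
Final offense level: 22.
Level 22 falls in the 17-22 band.
Fine table: Level 17-22 → kr 176,000–kr 216,000.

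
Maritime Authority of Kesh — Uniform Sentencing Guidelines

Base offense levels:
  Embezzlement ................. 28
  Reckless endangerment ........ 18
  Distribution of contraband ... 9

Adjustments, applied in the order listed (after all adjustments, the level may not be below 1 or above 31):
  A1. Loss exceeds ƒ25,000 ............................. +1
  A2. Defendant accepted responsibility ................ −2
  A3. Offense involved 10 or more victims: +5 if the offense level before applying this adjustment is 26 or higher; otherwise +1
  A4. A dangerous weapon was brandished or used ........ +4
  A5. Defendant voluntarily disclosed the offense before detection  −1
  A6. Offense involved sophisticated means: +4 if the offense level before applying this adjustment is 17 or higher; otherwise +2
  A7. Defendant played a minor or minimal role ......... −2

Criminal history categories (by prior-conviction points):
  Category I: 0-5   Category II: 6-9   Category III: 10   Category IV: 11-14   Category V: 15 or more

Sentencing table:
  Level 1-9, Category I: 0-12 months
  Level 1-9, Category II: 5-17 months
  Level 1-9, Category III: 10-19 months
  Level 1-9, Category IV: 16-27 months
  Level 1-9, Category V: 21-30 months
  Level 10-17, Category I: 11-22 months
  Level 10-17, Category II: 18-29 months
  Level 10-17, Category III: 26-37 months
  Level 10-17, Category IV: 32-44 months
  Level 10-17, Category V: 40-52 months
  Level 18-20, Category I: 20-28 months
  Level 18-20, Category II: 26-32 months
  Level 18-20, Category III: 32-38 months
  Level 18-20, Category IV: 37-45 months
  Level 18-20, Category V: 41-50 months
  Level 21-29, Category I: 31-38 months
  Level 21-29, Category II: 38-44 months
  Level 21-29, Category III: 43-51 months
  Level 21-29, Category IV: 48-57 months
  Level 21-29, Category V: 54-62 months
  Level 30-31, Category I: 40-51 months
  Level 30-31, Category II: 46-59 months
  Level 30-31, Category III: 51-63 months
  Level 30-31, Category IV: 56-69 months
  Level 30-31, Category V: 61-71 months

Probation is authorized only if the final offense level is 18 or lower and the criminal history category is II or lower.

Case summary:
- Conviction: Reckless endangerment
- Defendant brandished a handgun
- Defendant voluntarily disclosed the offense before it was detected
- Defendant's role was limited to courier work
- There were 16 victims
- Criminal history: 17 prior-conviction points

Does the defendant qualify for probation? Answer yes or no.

No

Base offense level for reckless endangerment: 18.
A2 does not apply.
A3 applies (level before this adjustment is 18 < 26, so +1): 18 + 1 = 19.
A4 applies: 19 + 4 = 23.
A5 applies: 23 − 1 = 22.
A6 does not apply.
A7 applies: 22 − 2 = 20.
Final offense level: 20.
Criminal history: 17 prior points → Category V (15+).
Level 20 falls in the 18-20 band.
Grid: Level 18-20 × Category V = 41-50 months.
Probation check: level 20 > 18 and category V > II → not eligible.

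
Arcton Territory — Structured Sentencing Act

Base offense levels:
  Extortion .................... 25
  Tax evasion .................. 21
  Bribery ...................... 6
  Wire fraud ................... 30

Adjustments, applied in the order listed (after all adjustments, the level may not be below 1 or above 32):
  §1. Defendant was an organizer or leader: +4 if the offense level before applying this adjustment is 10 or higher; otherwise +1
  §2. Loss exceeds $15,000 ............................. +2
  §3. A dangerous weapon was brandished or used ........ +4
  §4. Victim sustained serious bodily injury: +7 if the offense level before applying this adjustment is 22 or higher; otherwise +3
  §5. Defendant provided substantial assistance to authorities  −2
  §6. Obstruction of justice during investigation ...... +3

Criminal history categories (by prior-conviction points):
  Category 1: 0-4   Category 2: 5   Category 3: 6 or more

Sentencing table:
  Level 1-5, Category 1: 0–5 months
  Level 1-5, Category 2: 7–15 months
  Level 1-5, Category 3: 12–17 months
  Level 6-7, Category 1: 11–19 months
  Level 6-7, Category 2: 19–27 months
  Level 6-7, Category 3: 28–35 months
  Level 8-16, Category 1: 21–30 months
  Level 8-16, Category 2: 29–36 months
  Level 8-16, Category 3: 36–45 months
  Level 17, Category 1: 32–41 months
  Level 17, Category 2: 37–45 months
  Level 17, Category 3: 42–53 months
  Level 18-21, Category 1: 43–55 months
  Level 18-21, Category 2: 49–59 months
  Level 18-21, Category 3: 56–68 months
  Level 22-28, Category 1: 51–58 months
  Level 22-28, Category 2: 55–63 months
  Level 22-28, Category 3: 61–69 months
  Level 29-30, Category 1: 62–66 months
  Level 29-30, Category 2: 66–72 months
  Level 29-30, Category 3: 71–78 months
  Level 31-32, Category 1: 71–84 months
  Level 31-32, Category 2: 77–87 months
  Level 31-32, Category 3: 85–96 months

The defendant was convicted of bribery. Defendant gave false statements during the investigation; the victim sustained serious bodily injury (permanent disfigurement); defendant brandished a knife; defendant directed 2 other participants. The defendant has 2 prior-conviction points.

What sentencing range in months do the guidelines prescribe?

32-41 months

Base offense level for bribery: 6.
§1 applies (level before this adjustment is 6 < 10, so +1): 6 + 1 = 7.
§2 does not apply.
§3 applies: 7 + 4 = 11.
§4 applies (level before this adjustment is 11 < 22, so +3): 11 + 3 = 14.
§6 applies: 14 + 3 = 17.
Final offense level: 17.
Criminal history: 2 prior points → Category 1 (0-4).
Level 17 falls in the 17 band.
Grid: Level 17 × Category 1 = 32-41 months.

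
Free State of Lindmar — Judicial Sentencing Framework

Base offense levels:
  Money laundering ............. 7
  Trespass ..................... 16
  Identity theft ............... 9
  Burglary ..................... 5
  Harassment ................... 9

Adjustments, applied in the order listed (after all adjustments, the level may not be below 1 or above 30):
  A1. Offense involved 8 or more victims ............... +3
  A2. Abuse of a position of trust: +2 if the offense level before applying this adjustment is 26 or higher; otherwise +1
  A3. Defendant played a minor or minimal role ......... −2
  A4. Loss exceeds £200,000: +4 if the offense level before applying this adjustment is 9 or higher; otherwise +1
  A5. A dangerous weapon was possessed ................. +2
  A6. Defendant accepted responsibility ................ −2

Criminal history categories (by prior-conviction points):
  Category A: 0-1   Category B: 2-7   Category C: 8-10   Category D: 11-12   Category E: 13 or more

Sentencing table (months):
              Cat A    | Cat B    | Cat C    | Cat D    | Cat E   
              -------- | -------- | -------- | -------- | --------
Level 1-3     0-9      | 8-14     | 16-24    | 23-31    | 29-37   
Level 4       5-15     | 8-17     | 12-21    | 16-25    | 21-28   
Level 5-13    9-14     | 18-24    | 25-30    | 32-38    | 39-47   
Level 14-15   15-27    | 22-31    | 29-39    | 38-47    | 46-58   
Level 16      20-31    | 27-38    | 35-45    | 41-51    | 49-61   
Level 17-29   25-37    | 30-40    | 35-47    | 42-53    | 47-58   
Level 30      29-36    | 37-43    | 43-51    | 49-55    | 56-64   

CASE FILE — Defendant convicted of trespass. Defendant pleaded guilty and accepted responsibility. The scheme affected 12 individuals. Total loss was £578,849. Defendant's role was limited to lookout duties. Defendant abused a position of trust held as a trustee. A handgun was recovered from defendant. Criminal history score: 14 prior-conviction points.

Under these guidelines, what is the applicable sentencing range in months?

Base offense level for trespass: 16.
A1 applies: 16 + 3 = 19.
A2 applies (level before this adjustment is 19 < 26, so +1): 19 + 1 = 20.
A3 applies: 20 − 2 = 18.
A4 applies (level before this adjustment is 18 ≥ 9, so +4): 18 + 4 = 22.
A5 applies: 22 + 2 = 24.
A6 applies: 24 − 2 = 22.
Final offense level: 22.
Criminal history: 14 prior points → Category E (13+).
Level 22 falls in the 17-29 band.
Grid: Level 17-29 × Category E = 47-58 months.

47-58 months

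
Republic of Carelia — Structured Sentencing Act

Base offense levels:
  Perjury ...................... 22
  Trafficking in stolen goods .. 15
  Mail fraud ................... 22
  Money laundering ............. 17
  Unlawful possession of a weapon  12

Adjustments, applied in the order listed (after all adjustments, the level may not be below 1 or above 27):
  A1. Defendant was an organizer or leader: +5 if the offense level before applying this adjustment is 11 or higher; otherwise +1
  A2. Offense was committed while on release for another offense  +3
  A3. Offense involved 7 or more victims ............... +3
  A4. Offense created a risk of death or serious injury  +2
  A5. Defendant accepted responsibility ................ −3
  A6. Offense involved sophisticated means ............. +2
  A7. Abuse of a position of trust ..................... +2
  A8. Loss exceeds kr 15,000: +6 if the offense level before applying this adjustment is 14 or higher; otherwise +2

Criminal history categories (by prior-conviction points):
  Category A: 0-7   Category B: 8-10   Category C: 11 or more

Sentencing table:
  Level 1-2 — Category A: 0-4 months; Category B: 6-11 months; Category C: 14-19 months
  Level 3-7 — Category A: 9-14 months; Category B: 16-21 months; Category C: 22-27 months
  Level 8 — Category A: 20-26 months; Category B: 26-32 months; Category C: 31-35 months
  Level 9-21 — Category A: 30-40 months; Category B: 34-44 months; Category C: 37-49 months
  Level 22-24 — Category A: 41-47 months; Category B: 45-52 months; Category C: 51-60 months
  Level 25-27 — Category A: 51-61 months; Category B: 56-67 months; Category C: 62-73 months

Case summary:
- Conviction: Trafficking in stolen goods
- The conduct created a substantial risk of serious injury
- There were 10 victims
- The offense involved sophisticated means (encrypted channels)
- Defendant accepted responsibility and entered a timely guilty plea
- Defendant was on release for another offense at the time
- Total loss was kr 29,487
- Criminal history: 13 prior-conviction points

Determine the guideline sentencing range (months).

62-73 months

Base offense level for trafficking in stolen goods: 15.
A2 applies: 15 + 3 = 18.
A3 applies: 18 + 3 = 21.
A4 applies: 21 + 2 = 23.
A5 applies: 23 − 3 = 20.
A6 applies: 20 + 2 = 22.
A8 applies (level before this adjustment is 22 ≥ 14, so +6): 22 + 6 = 28.
Level 28 exceeds the maximum of 27; capped at 27.
Final offense level: 27.
Criminal history: 13 prior points → Category C (11+).
Level 27 falls in the 25-27 band.
Grid: Level 25-27 × Category C = 62-73 months.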